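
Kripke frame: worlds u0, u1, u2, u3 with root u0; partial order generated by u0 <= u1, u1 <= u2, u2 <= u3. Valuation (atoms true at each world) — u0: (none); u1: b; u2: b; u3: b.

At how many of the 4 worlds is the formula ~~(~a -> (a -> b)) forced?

4

u0: forces it.
u1: forces it.
u2: forces it.
u3: forces it.
Worlds forcing the formula: {u0, u1, u2, u3}.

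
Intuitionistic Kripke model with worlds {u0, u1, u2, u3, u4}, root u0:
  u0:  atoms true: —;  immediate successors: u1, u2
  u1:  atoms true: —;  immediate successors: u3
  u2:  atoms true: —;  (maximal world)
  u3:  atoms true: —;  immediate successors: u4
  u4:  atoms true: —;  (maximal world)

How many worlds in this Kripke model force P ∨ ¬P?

u0: forces it.
u1: forces it.
u2: forces it.
u3: forces it.
u4: forces it.
Worlds forcing the formula: {u0, u1, u2, u3, u4}.

5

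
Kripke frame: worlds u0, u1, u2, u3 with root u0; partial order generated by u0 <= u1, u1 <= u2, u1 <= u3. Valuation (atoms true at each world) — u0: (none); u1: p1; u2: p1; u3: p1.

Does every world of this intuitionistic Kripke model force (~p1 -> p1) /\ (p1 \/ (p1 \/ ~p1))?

Not every world: u0 ||-/- (~p1 -> p1) /\ (p1 \/ (p1 \/ ~p1)).
u0 ||-/- (~p1 -> p1) /\ (p1 \/ (p1 \/ ~p1)) since u0 fails p1 \/ (p1 \/ ~p1).

No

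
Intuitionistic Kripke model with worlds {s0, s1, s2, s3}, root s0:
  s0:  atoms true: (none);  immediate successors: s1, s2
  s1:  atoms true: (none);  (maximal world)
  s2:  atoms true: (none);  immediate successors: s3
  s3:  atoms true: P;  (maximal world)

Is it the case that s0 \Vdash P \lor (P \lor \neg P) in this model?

No

s0 \nVdash P \lor (P \lor \neg P): neither disjunct is forced at s0.
s0 lacks atom P, so s0 \nVdash P.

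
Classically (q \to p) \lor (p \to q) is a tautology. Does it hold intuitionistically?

This is the Gödel–Dummett linearity axiom, which is not intuitionistically valid.
A Kripke countermodel: worlds w0, w1, w2; order generated by w0 \le w1, w0 \le w2; atoms true at each world — w0:{}; w1:{q}; w2:{p}.
w0 \nVdash (q \to p) \lor (p \to q): neither disjunct is forced at w0.
w0 \nVdash q \to p: at the accessible world w1, w1 \Vdash q but w1 \nVdash p.
w1 lacks atom p, so w1 \nVdash p.
So the root w0 does not force the formula.

No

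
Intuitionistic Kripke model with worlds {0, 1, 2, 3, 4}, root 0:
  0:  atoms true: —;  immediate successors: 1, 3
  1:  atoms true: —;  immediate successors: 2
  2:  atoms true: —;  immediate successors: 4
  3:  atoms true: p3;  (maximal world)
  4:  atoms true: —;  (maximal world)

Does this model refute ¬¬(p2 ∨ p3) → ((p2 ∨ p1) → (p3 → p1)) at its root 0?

0 ⊩ ¬¬(p2 ∨ p3) → ((p2 ∨ p1) → (p3 → p1)): every world accessible from 0 that forces ¬¬(p2 ∨ p3) (namely 3) also forces (p2 ∨ p1) → (p3 → p1).
So the root 0 forces ¬¬(p2 ∨ p3) → ((p2 ∨ p1) → (p3 → p1)); the model is not a countermodel.

No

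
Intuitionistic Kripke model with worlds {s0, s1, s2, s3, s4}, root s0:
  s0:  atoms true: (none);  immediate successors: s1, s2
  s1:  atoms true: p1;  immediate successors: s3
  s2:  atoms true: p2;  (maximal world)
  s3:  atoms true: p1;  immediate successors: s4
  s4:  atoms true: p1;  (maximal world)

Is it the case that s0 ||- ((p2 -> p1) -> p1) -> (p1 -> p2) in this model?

No

s0 ||-/- ((p2 -> p1) -> p1) -> (p1 -> p2): already at s0 itself, s0 ||- (p2 -> p1) -> p1 but s0 ||-/- p1 -> p2.
s0 ||-/- p1 -> p2: at the accessible world s1, s1 ||- p1 but s1 ||-/- p2.
s1 lacks atom p2, so s1 ||-/- p2.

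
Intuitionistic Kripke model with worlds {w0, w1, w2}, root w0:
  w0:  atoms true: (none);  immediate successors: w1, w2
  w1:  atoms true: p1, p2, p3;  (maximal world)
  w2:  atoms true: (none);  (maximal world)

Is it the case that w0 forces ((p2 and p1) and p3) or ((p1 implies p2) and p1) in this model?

No

w0 does not force ((p2 and p1) and p3) or ((p1 implies p2) and p1): neither disjunct is forced at w0.
w0 does not force (p2 and p1) and p3 since w0 fails p2 and p1.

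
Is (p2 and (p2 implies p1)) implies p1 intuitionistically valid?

This is modus ponens in implicational form, which is intuitionistically derivable.
If a world forces p2 and p2 implies p1, then applying the implication at that world (which is accessible from itself) gives p1.

Yes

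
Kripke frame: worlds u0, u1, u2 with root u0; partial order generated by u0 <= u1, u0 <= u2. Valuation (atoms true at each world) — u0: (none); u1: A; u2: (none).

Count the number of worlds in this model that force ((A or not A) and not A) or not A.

1

u0: does not force it — u0 does not force ((A or not A) and not A) or not A: neither disjunct is forced at u0.
u1: does not force it — u1 does not force ((A or not A) and not A) or not A: neither disjunct is forced at u1.
u2: forces it.
Worlds forcing the formula: {u2}.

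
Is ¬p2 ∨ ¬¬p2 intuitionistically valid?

This is the weak law of excluded middle, which is not intuitionistically valid.
A Kripke countermodel: worlds u, v, w; order generated by u ≤ v, u ≤ w; atoms true at each world — u:{}; v:{p2}; w:{}.
u ⊮ ¬p2 ∨ ¬¬p2: neither disjunct is forced at u.
u ⊮ ¬p2 since v is accessible from u and v ⊩ p2.
So the root u does not force the formula.

No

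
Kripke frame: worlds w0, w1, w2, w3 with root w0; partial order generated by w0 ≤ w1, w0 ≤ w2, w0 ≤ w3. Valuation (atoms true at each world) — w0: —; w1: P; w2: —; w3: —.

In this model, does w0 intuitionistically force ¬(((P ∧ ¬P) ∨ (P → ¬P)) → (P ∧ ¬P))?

w0 ⊮ ¬(((P ∧ ¬P) ∨ (P → ¬P)) → (P ∧ ¬P)) since w1 is accessible from w0 and w1 ⊩ ((P ∧ ¬P) ∨ (P → ¬P)) → (P ∧ ¬P).
w1 ⊩ ((P ∧ ¬P) ∨ (P → ¬P)) → (P ∧ ¬P) vacuously: no world accessible from w1 forces the antecedent (P ∧ ¬P) ∨ (P → ¬P).

No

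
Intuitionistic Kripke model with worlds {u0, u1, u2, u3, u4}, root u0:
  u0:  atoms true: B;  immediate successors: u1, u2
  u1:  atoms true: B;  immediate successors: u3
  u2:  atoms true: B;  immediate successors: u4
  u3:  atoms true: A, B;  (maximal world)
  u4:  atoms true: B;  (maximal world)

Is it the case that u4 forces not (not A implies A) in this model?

Yes

u4 forces not (not A implies A): no world accessible from u4 forces not A implies A.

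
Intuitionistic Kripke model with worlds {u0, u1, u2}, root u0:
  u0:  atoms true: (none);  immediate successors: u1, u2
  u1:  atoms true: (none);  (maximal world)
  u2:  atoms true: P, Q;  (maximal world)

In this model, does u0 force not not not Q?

u0 does not force not not not Q since u2 is accessible from u0 and u2 forces not not Q.
u2 forces not not Q: no world accessible from u2 forces not Q.

No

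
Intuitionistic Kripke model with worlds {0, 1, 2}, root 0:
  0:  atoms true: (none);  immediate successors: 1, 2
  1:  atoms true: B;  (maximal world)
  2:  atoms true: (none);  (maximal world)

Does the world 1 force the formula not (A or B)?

1 does not force not (A or B) since 1 is accessible from 1 and 1 forces A or B.
1 forces A or B via the disjunct B.

No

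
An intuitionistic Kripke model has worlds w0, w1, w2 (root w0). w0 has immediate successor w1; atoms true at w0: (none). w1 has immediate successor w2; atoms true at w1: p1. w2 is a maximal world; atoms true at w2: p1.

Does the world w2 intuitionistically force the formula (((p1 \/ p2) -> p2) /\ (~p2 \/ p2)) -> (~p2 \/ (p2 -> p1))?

Yes

w2 ||- (((p1 \/ p2) -> p2) /\ (~p2 \/ p2)) -> (~p2 \/ (p2 -> p1)) vacuously: no world accessible from w2 forces the antecedent ((p1 \/ p2) -> p2) /\ (~p2 \/ p2).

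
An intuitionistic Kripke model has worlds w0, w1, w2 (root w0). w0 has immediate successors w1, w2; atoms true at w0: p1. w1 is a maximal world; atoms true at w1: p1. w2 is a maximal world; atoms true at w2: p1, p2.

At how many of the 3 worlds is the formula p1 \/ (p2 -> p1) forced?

3

w0: forces it.
w1: forces it.
w2: forces it.
Worlds forcing the formula: {w0, w1, w2}.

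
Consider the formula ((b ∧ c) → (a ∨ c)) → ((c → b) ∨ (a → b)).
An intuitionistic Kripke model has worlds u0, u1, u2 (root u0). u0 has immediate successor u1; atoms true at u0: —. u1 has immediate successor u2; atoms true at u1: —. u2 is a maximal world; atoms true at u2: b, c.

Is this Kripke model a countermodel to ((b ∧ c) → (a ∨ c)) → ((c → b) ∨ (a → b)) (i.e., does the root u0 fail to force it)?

No

u0 ⊩ ((b ∧ c) → (a ∨ c)) → ((c → b) ∨ (a → b)): every world accessible from u0 that forces (b ∧ c) → (a ∨ c) (namely u0, u1, u2) also forces (c → b) ∨ (a → b).
So the root u0 forces ((b ∧ c) → (a ∨ c)) → ((c → b) ∨ (a → b)); the model is not a countermodel.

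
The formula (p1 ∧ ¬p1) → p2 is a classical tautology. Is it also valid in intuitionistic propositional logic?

Yes

This is an instance of ex falso quodlibet, which is intuitionistically derivable.
No world can force both p1 and ¬p1, so the antecedent p1 ∧ ¬p1 is never forced and the implication holds vacuously at every world.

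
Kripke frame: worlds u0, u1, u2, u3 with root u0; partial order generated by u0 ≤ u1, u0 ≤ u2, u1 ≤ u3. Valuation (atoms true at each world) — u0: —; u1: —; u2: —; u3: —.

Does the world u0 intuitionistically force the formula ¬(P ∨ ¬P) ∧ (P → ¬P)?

u0 ⊮ ¬(P ∨ ¬P) ∧ (P → ¬P) since u0 fails ¬(P ∨ ¬P).

No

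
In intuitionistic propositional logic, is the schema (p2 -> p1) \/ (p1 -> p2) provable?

This is the Gödel–Dummett linearity axiom, which is not intuitionistically valid.
A Kripke countermodel: worlds s0, s1, s2; order generated by s0 <= s1, s0 <= s2; atoms true at each world — s0:{}; s1:{p2}; s2:{p1}.
s0 ||-/- (p2 -> p1) \/ (p1 -> p2): neither disjunct is forced at s0.
s0 ||-/- p2 -> p1: at the accessible world s1, s1 ||- p2 but s1 ||-/- p1.
s1 lacks atom p1, so s1 ||-/- p1.
So the root s0 does not force the formula.

No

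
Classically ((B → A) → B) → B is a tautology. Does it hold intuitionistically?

No

This is Peirce's law, which is not intuitionistically valid.
A Kripke countermodel: worlds u, v; order generated by u ≤ v; atoms true at each world — u:{}; v:{B}.
u ⊮ ((B → A) → B) → B: already at u itself, u ⊩ (B → A) → B but u ⊮ B.
u lacks atom B, so u ⊮ B.
So the root u does not force the formula.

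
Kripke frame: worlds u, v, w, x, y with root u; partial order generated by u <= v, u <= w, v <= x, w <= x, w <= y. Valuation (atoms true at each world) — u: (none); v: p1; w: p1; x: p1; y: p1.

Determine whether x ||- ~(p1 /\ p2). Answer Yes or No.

x ||- ~(p1 /\ p2): no world accessible from x forces p1 /\ p2.

Yes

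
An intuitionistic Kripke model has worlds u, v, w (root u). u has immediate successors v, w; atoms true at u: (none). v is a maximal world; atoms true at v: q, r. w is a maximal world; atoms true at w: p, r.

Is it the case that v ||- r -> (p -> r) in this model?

Yes

v ||- r -> (p -> r): every world accessible from v that forces r (namely v) also forces p -> r.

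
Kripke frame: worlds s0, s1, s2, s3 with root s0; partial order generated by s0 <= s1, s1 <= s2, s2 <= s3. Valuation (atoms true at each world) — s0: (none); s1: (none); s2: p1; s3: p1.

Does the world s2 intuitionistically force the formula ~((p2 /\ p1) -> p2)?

s2 ||-/- ~((p2 /\ p1) -> p2) since s2 is accessible from s2 and s2 ||- (p2 /\ p1) -> p2.
s2 ||- (p2 /\ p1) -> p2 vacuously: no world accessible from s2 forces the antecedent p2 /\ p1.

No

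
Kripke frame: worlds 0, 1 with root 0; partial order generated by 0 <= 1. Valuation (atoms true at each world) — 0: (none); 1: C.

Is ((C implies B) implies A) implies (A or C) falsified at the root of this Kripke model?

Yes

0 does not force ((C implies B) implies A) implies (A or C): already at 0 itself, 0 forces (C implies B) implies A but 0 does not force A or C.
0 does not force A or C: neither disjunct is forced at 0.
0 lacks atom A, so 0 does not force A.
So the root 0 does not force ((C implies B) implies A) implies (A or C); the model is a countermodel.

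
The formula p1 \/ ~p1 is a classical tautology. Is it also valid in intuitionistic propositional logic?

No

This is the law of excluded middle, which is not intuitionistically valid.
A Kripke countermodel: worlds s0, s1; order generated by s0 <= s1; atoms true at each world — s0:{}; s1:{p1}.
s0 ||-/- p1 \/ ~p1: neither disjunct is forced at s0.
s0 lacks atom p1, so s0 ||-/- p1.
So the root s0 does not force the formula.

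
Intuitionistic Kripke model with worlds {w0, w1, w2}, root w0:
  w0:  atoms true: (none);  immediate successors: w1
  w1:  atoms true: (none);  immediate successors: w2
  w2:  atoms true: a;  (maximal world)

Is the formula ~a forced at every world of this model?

No

Not every world: w0 ||-/- ~a.
w0 ||-/- ~a since w2 is accessible from w0 and w2 ||- a.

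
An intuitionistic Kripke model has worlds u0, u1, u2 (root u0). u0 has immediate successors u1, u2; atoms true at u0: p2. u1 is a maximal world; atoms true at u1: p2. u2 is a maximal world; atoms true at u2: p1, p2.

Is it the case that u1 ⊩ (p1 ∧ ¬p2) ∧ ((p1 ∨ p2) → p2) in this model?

No

u1 ⊮ (p1 ∧ ¬p2) ∧ ((p1 ∨ p2) → p2) since u1 fails p1 ∧ ¬p2.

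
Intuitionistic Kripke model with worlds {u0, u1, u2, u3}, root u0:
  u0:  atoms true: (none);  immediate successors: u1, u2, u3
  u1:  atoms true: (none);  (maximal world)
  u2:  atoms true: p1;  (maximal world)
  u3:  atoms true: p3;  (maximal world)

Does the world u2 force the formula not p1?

No

u2 does not force not p1 since u2 is accessible from u2 and u2 forces p1.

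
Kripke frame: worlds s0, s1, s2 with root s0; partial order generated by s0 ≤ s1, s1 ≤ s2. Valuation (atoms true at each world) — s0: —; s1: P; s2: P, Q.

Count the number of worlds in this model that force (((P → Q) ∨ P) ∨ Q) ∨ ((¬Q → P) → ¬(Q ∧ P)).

2

s0: does not force it — s0 ⊮ (((P → Q) ∨ P) ∨ Q) ∨ ((¬Q → P) → ¬(Q ∧ P)): neither disjunct is forced at s0.
s1: forces it.
s2: forces it.
Worlds forcing the formula: {s1, s2}.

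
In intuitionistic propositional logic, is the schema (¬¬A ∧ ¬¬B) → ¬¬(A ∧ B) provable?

This is the distribution of double negation over conjunction, which is intuitionistically derivable.
Assume ¬¬A, ¬¬B, and ¬(A ∧ B). From A we'd get ¬B (since A ∧ B is refuted), contradicting ¬¬B; so ¬A, contradicting ¬¬A.

Yes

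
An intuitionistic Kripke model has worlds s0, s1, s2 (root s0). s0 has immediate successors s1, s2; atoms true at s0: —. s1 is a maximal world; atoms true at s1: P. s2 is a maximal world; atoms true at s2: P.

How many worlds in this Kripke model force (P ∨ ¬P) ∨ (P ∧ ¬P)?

s0: does not force it — s0 ⊮ (P ∨ ¬P) ∨ (P ∧ ¬P): neither disjunct is forced at s0.
s1: forces it.
s2: forces it.
Worlds forcing the formula: {s1, s2}.

2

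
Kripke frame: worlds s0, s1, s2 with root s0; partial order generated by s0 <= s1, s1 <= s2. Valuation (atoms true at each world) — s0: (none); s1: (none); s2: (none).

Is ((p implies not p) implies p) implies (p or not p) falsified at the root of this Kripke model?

No

s0 forces ((p implies not p) implies p) implies (p or not p) vacuously: no world accessible from s0 forces the antecedent (p implies not p) implies p.
So the root s0 forces ((p implies not p) implies p) implies (p or not p); the model is not a countermodel.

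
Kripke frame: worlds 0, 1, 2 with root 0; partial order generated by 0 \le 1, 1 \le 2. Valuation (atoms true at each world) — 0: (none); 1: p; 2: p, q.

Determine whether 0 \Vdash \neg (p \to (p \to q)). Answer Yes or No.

No

0 \nVdash \neg (p \to (p \to q)) since 2 is accessible from 0 and 2 \Vdash p \to (p \to q).
2 \Vdash p \to (p \to q): every world accessible from 2 that forces p (namely 2) also forces p \to q.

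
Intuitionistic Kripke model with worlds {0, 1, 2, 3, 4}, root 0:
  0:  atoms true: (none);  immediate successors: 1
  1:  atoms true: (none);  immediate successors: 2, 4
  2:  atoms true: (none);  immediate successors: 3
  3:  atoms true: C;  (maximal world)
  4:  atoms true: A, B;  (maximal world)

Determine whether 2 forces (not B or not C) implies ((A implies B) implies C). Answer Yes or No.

No

2 does not force (not B or not C) implies ((A implies B) implies C): already at 2 itself, 2 forces not B or not C but 2 does not force (A implies B) implies C.
2 does not force (A implies B) implies C: already at 2 itself, 2 forces A implies B but 2 does not force C.
2 lacks atom C, so 2 does not force C.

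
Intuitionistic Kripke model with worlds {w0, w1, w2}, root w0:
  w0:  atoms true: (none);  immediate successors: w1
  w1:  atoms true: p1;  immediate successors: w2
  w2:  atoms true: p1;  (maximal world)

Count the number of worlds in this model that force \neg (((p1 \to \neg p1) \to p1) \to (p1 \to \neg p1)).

3

w0: forces it.
w1: forces it.
w2: forces it.
Worlds forcing the formula: {w0, w1, w2}.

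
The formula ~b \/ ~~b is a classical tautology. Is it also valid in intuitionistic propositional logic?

No

This is the weak law of excluded middle, which is not intuitionistically valid.
A Kripke countermodel: worlds u0, u1, u2; order generated by u0 <= u1, u0 <= u2; atoms true at each world — u0:{}; u1:{b}; u2:{}.
u0 ||-/- ~b \/ ~~b: neither disjunct is forced at u0.
u0 ||-/- ~b since u1 is accessible from u0 and u1 ||- b.
So the root u0 does not force the formula.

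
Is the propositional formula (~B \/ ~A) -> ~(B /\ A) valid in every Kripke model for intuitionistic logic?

Yes

This is a constructively valid De Morgan direction (disjunction of negations to negated conjunction), which is intuitionistically derivable.
If ~B holds at a world then no accessible world forces B, hence none forces B /\ A; likewise for ~A.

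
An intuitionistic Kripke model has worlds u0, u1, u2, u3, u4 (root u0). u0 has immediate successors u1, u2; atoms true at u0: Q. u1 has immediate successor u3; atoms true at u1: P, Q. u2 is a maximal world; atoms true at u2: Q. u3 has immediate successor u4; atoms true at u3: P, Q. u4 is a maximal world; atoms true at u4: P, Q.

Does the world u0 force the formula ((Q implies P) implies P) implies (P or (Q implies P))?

u0 does not force ((Q implies P) implies P) implies (P or (Q implies P)): already at u0 itself, u0 forces (Q implies P) implies P but u0 does not force P or (Q implies P).
u0 does not force P or (Q implies P): neither disjunct is forced at u0.
u0 lacks atom P, so u0 does not force P.

No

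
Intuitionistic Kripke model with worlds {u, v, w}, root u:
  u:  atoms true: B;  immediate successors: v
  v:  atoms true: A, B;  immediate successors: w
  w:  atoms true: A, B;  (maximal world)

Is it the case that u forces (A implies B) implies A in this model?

No

u does not force (A implies B) implies A: already at u itself, u forces A implies B but u does not force A.
u lacks atom A, so u does not force A.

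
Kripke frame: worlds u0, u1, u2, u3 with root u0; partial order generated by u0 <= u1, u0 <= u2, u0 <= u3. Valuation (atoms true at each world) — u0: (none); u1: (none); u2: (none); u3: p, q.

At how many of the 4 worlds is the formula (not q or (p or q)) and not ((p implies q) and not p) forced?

1

u0: does not force it — u0 does not force (not q or (p or q)) and not ((p implies q) and not p) since u0 fails not q or (p or q).
u1: does not force it — u1 does not force (not q or (p or q)) and not ((p implies q) and not p) since u1 fails not ((p implies q) and not p).
u2: does not force it — u2 does not force (not q or (p or q)) and not ((p implies q) and not p) since u2 fails not ((p implies q) and not p).
u3: forces it.
Worlds forcing the formula: {u3}.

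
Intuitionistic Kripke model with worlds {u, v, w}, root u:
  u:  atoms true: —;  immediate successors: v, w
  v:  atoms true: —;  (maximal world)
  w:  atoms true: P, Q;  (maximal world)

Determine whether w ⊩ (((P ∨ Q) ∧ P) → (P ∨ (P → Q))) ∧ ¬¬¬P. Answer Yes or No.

No

w ⊮ (((P ∨ Q) ∧ P) → (P ∨ (P → Q))) ∧ ¬¬¬P since w fails ¬¬¬P.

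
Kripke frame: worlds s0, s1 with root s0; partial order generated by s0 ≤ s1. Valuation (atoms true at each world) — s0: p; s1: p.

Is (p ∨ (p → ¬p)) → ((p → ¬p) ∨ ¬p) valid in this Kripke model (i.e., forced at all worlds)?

Not every world: s0 ⊮ (p ∨ (p → ¬p)) → ((p → ¬p) ∨ ¬p).
s0 ⊮ (p ∨ (p → ¬p)) → ((p → ¬p) ∨ ¬p): already at s0 itself, s0 ⊩ p ∨ (p → ¬p) but s0 ⊮ (p → ¬p) ∨ ¬p.
s0 ⊮ (p → ¬p) ∨ ¬p: neither disjunct is forced at s0.

No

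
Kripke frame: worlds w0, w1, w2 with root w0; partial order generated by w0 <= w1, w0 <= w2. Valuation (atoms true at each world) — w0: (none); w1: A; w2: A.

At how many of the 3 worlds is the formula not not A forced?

w0: forces it.
w1: forces it.
w2: forces it.
Worlds forcing the formula: {w0, w1, w2}.

3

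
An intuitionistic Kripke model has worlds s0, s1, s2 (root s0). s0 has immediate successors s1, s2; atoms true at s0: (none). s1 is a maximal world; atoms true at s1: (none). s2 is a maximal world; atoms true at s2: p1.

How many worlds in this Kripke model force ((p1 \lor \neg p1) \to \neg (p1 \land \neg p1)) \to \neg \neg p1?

s0: does not force it — s0 \nVdash ((p1 \lor \neg p1) \to \neg (p1 \land \neg p1)) \to \neg \neg p1: already at s0 itself, s0 \Vdash (p1 \lor \neg p1) \to \neg (p1 \land \neg p1) but s0 \nVdash \neg \neg p1.
s1: does not force it.
s2: forces it.
Worlds forcing the formula: {s2}.

1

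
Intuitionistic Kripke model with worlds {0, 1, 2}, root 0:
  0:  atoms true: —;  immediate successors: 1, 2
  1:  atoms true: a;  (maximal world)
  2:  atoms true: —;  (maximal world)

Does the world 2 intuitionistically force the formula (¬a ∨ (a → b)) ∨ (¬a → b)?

Yes

2 ⊩ (¬a ∨ (a → b)) ∨ (¬a → b) via the disjunct ¬a ∨ (a → b).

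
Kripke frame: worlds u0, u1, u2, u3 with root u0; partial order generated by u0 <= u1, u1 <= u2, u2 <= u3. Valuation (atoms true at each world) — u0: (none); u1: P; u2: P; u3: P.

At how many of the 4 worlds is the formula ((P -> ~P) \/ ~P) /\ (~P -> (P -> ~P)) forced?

u0: does not force it — u0 ||-/- ((P -> ~P) \/ ~P) /\ (~P -> (P -> ~P)) since u0 fails (P -> ~P) \/ ~P.
u1: does not force it.
u2: does not force it.
u3: does not force it.
Worlds forcing the formula: { }.

0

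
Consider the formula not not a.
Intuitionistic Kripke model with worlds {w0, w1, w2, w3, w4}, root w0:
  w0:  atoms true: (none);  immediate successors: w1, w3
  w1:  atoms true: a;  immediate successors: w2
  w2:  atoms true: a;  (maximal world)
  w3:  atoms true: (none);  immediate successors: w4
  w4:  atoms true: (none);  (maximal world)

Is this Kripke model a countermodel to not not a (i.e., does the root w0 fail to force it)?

w0 does not force not not a since w3 is accessible from w0 and w3 forces not a.
w3 forces not a: no world accessible from w3 forces a.
So the root w0 does not force not not a; the model is a countermodel.

Yes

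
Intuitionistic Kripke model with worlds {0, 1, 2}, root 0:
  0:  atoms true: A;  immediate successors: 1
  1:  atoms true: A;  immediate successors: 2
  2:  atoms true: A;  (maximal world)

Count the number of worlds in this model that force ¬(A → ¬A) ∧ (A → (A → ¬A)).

0

0: does not force it — 0 ⊮ ¬(A → ¬A) ∧ (A → (A → ¬A)) since 0 fails A → (A → ¬A).
1: does not force it.
2: does not force it.
Worlds forcing the formula: { }.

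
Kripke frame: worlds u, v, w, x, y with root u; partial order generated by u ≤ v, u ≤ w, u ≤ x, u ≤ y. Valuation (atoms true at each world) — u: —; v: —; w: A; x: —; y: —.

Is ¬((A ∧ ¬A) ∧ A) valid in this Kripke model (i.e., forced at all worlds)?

u ⊩ ¬((A ∧ ¬A) ∧ A): no world accessible from u forces (A ∧ ¬A) ∧ A.
Since the root u forces ¬((A ∧ ¬A) ∧ A) and forcing is persistent (monotone upward), every world forces it.

Yes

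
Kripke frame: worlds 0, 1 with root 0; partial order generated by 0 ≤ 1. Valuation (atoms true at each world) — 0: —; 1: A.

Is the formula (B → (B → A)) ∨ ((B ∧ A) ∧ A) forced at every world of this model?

0 ⊩ (B → (B → A)) ∨ ((B ∧ A) ∧ A) via the disjunct B → (B → A).
Since the root 0 forces (B → (B → A)) ∨ ((B ∧ A) ∧ A) and forcing is persistent (monotone upward), every world forces it.

Yes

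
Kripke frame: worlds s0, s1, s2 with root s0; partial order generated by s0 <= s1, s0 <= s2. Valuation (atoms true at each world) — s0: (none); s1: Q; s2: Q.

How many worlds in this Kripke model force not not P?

0

s0: does not force it — s0 does not force not not P since s0 is accessible from s0 and s0 forces not P.
s1: does not force it — s1 does not force not not P since s1 is accessible from s1 and s1 forces not P.
s2: does not force it — s2 does not force not not P since s2 is accessible from s2 and s2 forces not P.
Worlds forcing the formula: { }.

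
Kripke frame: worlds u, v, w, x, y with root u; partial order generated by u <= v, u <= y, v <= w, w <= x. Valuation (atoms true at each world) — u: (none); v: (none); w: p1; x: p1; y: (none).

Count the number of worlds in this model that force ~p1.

u: does not force it — u ||-/- ~p1 since w is accessible from u and w ||- p1.
v: does not force it.
w: does not force it.
x: does not force it.
y: forces it.
Worlds forcing the formula: {y}.

1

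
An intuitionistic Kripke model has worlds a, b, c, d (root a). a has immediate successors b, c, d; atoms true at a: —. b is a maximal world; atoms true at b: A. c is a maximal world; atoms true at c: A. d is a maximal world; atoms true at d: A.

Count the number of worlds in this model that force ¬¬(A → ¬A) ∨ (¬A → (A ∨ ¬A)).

a: forces it.
b: forces it.
c: forces it.
d: forces it.
Worlds forcing the formula: {a, b, c, d}.

4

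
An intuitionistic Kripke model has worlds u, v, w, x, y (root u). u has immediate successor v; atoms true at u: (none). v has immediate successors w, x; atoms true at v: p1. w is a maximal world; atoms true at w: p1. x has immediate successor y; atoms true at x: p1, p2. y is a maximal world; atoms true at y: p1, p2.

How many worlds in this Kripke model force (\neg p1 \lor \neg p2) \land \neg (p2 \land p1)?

u: does not force it — u \nVdash (\neg p1 \lor \neg p2) \land \neg (p2 \land p1) since u fails \neg p1 \lor \neg p2.
v: does not force it — v \nVdash (\neg p1 \lor \neg p2) \land \neg (p2 \land p1) since v fails \neg p1 \lor \neg p2.
w: forces it.
x: does not force it.
y: does not force it.
Worlds forcing the formula: {w}.

1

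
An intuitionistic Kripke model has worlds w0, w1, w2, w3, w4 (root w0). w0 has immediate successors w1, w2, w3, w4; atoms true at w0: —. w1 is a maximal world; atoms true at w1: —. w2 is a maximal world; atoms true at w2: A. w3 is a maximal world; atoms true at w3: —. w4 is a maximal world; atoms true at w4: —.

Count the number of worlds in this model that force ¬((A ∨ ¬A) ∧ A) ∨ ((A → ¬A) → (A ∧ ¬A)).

4

w0: does not force it — w0 ⊮ ¬((A ∨ ¬A) ∧ A) ∨ ((A → ¬A) → (A ∧ ¬A)): neither disjunct is forced at w0.
w1: forces it.
w2: forces it.
w3: forces it.
w4: forces it.
Worlds forcing the formula: {w1, w2, w3, w4}.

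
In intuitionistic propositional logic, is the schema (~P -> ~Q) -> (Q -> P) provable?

This is the converse of contraposition, which is not intuitionistically valid.
A Kripke countermodel: worlds w0, w1; order generated by w0 <= w1; atoms true at each world — w0:{Q}; w1:{P,Q}.
w0 ||-/- (~P -> ~Q) -> (Q -> P): already at w0 itself, w0 ||- ~P -> ~Q but w0 ||-/- Q -> P.
w0 ||-/- Q -> P: already at w0 itself, w0 ||- Q but w0 ||-/- P.
w0 lacks atom P, so w0 ||-/- P.
So the root w0 does not force the formula.

No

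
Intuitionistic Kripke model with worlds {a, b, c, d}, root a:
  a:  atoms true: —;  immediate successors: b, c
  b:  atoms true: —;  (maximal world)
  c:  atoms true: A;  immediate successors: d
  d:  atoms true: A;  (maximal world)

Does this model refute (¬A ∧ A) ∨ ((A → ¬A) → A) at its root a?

Yes

a ⊮ (¬A ∧ A) ∨ ((A → ¬A) → A): neither disjunct is forced at a.
a ⊮ ¬A ∧ A since a fails ¬A.
So the root a does not force (¬A ∧ A) ∨ ((A → ¬A) → A); the model is a countermodel.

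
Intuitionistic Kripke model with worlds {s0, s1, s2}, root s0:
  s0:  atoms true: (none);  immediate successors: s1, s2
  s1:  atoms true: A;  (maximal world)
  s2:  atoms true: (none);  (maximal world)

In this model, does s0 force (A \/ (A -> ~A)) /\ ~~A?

No

s0 ||-/- (A \/ (A -> ~A)) /\ ~~A since s0 fails A \/ (A -> ~A).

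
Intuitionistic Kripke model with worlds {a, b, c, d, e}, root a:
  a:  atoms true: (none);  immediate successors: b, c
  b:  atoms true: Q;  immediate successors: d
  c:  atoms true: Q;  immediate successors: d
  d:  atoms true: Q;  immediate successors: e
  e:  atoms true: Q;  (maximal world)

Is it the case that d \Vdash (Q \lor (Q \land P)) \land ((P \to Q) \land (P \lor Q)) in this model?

d \Vdash (Q \lor (Q \land P)) \land ((P \to Q) \land (P \lor Q)) since d forces both conjuncts.

Yes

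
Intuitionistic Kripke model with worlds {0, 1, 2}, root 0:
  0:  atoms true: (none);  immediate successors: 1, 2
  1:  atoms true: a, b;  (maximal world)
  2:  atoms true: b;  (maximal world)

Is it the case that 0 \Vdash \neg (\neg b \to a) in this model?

No

0 \nVdash \neg (\neg b \to a) since 0 is accessible from 0 and 0 \Vdash \neg b \to a.
0 \Vdash \neg b \to a vacuously: no world accessible from 0 forces the antecedent \neg b.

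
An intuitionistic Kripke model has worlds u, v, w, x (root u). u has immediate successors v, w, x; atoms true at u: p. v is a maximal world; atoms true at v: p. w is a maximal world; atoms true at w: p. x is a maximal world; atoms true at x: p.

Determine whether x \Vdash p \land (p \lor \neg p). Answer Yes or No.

Yes

x \Vdash p \land (p \lor \neg p) since x forces both conjuncts.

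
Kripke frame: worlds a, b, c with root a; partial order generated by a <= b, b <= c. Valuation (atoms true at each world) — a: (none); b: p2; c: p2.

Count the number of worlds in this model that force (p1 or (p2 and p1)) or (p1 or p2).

a: does not force it — a does not force (p1 or (p2 and p1)) or (p1 or p2): neither disjunct is forced at a.
b: forces it.
c: forces it.
Worlds forcing the formula: {b, c}.

2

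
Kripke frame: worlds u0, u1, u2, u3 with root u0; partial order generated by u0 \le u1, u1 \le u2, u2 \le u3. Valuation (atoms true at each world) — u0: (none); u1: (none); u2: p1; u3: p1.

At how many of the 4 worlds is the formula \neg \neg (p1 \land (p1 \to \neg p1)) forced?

0

u0: does not force it — u0 \nVdash \neg \neg (p1 \land (p1 \to \neg p1)) since u0 is accessible from u0 and u0 \Vdash \neg (p1 \land (p1 \to \neg p1)).
u1: does not force it — u1 \nVdash \neg \neg (p1 \land (p1 \to \neg p1)) since u1 is accessible from u1 and u1 \Vdash \neg (p1 \land (p1 \to \neg p1)).
u2: does not force it — u2 \nVdash \neg \neg (p1 \land (p1 \to \neg p1)) since u2 is accessible from u2 and u2 \Vdash \neg (p1 \land (p1 \to \neg p1)).
u3: does not force it.
Worlds forcing the formula: { }.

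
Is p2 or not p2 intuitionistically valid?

No

This is the law of excluded middle, which is not intuitionistically valid.
A Kripke countermodel: worlds 0, 1; order generated by 0 <= 1; atoms true at each world — 0:{}; 1:{p2}.
0 does not force p2 or not p2: neither disjunct is forced at 0.
0 lacks atom p2, so 0 does not force p2.
So the root 0 does not force the formula.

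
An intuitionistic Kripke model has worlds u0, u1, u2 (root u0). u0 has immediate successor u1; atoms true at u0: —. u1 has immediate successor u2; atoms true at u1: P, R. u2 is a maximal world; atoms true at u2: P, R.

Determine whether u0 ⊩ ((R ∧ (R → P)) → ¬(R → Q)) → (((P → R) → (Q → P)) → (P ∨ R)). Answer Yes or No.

u0 ⊮ ((R ∧ (R → P)) → ¬(R → Q)) → (((P → R) → (Q → P)) → (P ∨ R)): already at u0 itself, u0 ⊩ (R ∧ (R → P)) → ¬(R → Q) but u0 ⊮ ((P → R) → (Q → P)) → (P ∨ R).
u0 ⊮ ((P → R) → (Q → P)) → (P ∨ R): already at u0 itself, u0 ⊩ (P → R) → (Q → P) but u0 ⊮ P ∨ R.
u0 ⊮ P ∨ R: neither disjunct is forced at u0.
u0 lacks atom P, so u0 ⊮ P.

No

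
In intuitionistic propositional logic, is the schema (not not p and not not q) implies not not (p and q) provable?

This is the distribution of double negation over conjunction, which is intuitionistically derivable.
Assume not not p, not not q, and not (p and q). From p we'd get not q (since p and q is refuted), contradicting not not q; so not p, contradicting not not p.

Yes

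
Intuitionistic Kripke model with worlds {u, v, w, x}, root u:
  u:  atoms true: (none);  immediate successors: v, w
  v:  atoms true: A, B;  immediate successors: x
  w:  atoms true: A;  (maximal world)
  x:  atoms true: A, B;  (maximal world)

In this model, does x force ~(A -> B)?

x ||-/- ~(A -> B) since x is accessible from x and x ||- A -> B.
x ||- A -> B: every world accessible from x that forces A (namely x) also forces B.

No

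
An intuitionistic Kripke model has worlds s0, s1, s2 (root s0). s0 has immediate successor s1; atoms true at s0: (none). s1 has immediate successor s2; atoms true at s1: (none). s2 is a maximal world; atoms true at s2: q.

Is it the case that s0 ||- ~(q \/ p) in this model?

No

s0 ||-/- ~(q \/ p) since s2 is accessible from s0 and s2 ||- q \/ p.
s2 ||- q \/ p via the disjunct q.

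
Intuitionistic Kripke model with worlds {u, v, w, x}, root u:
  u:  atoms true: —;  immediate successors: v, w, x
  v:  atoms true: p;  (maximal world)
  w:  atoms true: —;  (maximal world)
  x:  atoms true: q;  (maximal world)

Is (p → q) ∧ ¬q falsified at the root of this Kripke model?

Yes

u ⊮ (p → q) ∧ ¬q since u fails p → q.
So the root u does not force (p → q) ∧ ¬q; the model is a countermodel.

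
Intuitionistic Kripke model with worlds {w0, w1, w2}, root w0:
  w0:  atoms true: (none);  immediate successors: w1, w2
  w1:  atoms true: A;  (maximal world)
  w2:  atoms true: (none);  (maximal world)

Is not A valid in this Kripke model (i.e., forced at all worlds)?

No

Not every world: w0 does not force not A.
w0 does not force not A since w1 is accessible from w0 and w1 forces A.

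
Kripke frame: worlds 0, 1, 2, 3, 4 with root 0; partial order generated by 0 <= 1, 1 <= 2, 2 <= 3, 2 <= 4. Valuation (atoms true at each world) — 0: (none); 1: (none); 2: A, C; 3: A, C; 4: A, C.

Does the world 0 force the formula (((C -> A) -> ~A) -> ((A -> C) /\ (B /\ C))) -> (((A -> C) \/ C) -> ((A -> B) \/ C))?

0 ||-/- (((C -> A) -> ~A) -> ((A -> C) /\ (B /\ C))) -> (((A -> C) \/ C) -> ((A -> B) \/ C)): already at 0 itself, 0 ||- ((C -> A) -> ~A) -> ((A -> C) /\ (B /\ C)) but 0 ||-/- ((A -> C) \/ C) -> ((A -> B) \/ C).
0 ||-/- ((A -> C) \/ C) -> ((A -> B) \/ C): already at 0 itself, 0 ||- (A -> C) \/ C but 0 ||-/- (A -> B) \/ C.
0 ||-/- (A -> B) \/ C: neither disjunct is forced at 0.
0 ||-/- A -> B: at the accessible world 2, 2 ||- A but 2 ||-/- B.

No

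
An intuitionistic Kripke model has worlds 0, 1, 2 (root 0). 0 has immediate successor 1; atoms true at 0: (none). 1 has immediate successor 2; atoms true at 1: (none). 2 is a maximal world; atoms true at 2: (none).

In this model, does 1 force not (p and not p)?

Yes

1 forces not (p and not p): no world accessible from 1 forces p and not p.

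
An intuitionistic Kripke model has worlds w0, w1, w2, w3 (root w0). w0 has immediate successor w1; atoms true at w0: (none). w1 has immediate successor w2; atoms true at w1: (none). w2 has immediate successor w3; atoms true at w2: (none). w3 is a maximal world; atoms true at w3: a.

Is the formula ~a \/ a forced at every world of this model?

Not every world: w0 ||-/- ~a \/ a.
w0 ||-/- ~a \/ a: neither disjunct is forced at w0.
w0 ||-/- ~a since w3 is accessible from w0 and w3 ||- a.

No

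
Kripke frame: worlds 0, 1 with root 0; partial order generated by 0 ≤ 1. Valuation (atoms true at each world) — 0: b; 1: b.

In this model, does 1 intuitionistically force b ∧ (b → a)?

1 ⊮ b ∧ (b → a) since 1 fails b → a.

No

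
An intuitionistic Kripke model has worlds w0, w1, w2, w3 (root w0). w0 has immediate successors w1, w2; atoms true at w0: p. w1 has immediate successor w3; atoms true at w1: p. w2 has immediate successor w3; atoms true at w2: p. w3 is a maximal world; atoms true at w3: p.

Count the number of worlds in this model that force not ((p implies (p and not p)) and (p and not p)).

4

w0: forces it.
w1: forces it.
w2: forces it.
w3: forces it.
Worlds forcing the formula: {w0, w1, w2, w3}.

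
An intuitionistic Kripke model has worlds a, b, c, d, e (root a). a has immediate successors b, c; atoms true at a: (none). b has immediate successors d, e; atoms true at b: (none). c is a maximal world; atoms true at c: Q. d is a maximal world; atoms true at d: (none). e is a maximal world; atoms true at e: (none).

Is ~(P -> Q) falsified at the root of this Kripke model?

a ||-/- ~(P -> Q) since a is accessible from a and a ||- P -> Q.
a ||- P -> Q vacuously: no world accessible from a forces the antecedent P.
So the root a does not force ~(P -> Q); the model is a countermodel.

Yes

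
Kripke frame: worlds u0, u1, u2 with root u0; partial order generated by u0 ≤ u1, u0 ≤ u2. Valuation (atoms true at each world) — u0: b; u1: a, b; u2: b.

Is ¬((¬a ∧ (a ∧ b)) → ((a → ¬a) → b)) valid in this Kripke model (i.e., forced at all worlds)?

No

Not every world: u0 ⊮ ¬((¬a ∧ (a ∧ b)) → ((a → ¬a) → b)).
u0 ⊮ ¬((¬a ∧ (a ∧ b)) → ((a → ¬a) → b)) since u0 is accessible from u0 and u0 ⊩ (¬a ∧ (a ∧ b)) → ((a → ¬a) → b).
u0 ⊩ (¬a ∧ (a ∧ b)) → ((a → ¬a) → b) vacuously: no world accessible from u0 forces the antecedent ¬a ∧ (a ∧ b).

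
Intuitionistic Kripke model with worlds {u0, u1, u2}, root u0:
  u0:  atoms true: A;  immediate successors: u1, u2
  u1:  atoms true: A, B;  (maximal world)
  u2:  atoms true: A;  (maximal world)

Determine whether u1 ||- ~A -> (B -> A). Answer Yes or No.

Yes

u1 ||- ~A -> (B -> A) vacuously: no world accessible from u1 forces the antecedent ~A.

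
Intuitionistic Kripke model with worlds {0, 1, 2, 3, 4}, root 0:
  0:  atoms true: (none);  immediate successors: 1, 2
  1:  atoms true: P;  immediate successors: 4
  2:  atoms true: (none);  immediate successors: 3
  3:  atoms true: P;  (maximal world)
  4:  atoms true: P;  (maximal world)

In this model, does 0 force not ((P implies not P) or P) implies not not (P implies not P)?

Yes

0 forces not ((P implies not P) or P) implies not not (P implies not P) vacuously: no world accessible from 0 forces the antecedent not ((P implies not P) or P).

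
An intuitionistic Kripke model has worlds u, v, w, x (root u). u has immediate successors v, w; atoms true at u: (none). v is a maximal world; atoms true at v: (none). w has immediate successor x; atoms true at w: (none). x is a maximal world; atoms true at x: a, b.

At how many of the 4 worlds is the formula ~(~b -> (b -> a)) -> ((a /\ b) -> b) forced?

u: forces it.
v: forces it.
w: forces it.
x: forces it.
Worlds forcing the formula: {u, v, w, x}.

4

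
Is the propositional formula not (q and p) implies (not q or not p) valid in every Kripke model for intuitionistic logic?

This is the constructively invalid direction of De Morgan's law for conjunction, which is not intuitionistically valid.
A Kripke countermodel: worlds 0, 1, 2; order generated by 0 <= 1, 0 <= 2; atoms true at each world — 0:{}; 1:{q}; 2:{p}.
0 does not force not (q and p) implies (not q or not p): already at 0 itself, 0 forces not (q and p) but 0 does not force not q or not p.
0 does not force not q or not p: neither disjunct is forced at 0.
0 does not force not q since 1 is accessible from 0 and 1 forces q.
So the root 0 does not force the formula.

No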